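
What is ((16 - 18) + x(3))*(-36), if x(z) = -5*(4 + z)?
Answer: 1332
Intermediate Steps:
x(z) = -20 - 5*z
((16 - 18) + x(3))*(-36) = ((16 - 18) + (-20 - 5*3))*(-36) = (-2 + (-20 - 15))*(-36) = (-2 - 35)*(-36) = -37*(-36) = 1332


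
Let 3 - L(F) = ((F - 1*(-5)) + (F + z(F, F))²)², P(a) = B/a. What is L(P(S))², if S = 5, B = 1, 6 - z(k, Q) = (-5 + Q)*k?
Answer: 1548239701307233636/152587890625 ≈ 1.0147e+7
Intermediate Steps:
z(k, Q) = 6 - k*(-5 + Q) (z(k, Q) = 6 - (-5 + Q)*k = 6 - k*(-5 + Q))
P(a) = 1/a
L(F) = 3 - (5 + F + (6 - F² + 6*F)²)² (L(F) = 3 - ((F - 1*(-5)) + (F + (6 + 5*F - F*F))²)² = 3 - ((F + 5) + (F + (6 + 5*F - F²))²)² = 3 - ((5 + F) + (F + (6 - F² + 5*F))²)² = 3 - ((5 + F) + (6 - F² + 6*F)²)² = 3 - (5 + F + (6 - F² + 6*F)²)²)
L(P(S))² = (3 - (5 + 1/5 + (6 - (1/5)² + 6/5)²)²)² = (3 - (5 + ⅕ + (6 - (⅕)² + 6*(⅕))²)²)² = (3 - (5 + ⅕ + (6 - 1*1/25 + 6/5)²)²)² = (3 - (5 + ⅕ + (6 - 1/25 + 6/5)²)²)² = (3 - (5 + ⅕ + (179/25)²)²)² = (3 - (5 + ⅕ + 32041/625)²)² = (3 - (35291/625)²)² = (3 - 1*1245454681/390625)² = (3 - 1245454681/390625)² = (-1244282806/390625)² = 1548239701307233636/152587890625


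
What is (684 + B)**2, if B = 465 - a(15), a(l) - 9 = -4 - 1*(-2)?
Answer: 1304164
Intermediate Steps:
a(l) = 7 (a(l) = 9 + (-4 - 1*(-2)) = 9 + (-4 + 2) = 9 - 2 = 7)
B = 458 (B = 465 - 1*7 = 465 - 7 = 458)
(684 + B)**2 = (684 + 458)**2 = 1142**2 = 1304164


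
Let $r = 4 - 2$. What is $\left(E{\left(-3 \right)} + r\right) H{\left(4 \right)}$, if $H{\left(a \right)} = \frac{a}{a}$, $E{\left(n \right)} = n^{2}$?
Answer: $11$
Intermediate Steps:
$H{\left(a \right)} = 1$
$r = 2$
$\left(E{\left(-3 \right)} + r\right) H{\left(4 \right)} = \left(\left(-3\right)^{2} + 2\right) 1 = \left(9 + 2\right) 1 = 11 \cdot 1 = 11$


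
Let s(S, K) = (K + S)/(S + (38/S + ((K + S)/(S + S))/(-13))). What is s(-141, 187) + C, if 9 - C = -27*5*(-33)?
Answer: -191876737/43154 ≈ -4446.3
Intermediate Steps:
C = -4446 (C = 9 - (-27*5)*(-33) = 9 - (-135)*(-33) = 9 - 1*4455 = 9 - 4455 = -4446)
s(S, K) = (K + S)/(S + 38/S - (K + S)/(26*S)) (s(S, K) = (K + S)/(S + (38/S + ((K + S)/((2*S)))*(-1/13))) = (K + S)/(S + (38/S + ((K + S)*(1/(2*S)))*(-1/13))) = (K + S)/(S + (38/S + ((K + S)/(2*S))*(-1/13))) = (K + S)/(S + (38/S - (K + S)/(26*S))) = (K + S)/(S + 38/S - (K + S)/(26*S)))
s(-141, 187) + C = -26*(-141)*(187 - 141)/(-988 + 187 - 141 - 26*(-141)²) - 4446 = -26*(-141)*46/(-988 + 187 - 141 - 26*19881) - 4446 = -26*(-141)*46/(-988 + 187 - 141 - 516906) - 4446 = -26*(-141)*46/(-517848) - 4446 = -26*(-141)*(-1/517848)*46 - 4446 = -14053/43154 - 4446 = -191876737/43154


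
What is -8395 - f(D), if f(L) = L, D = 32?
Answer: -8427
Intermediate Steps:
-8395 - f(D) = -8395 - 1*32 = -8395 - 32 = -8427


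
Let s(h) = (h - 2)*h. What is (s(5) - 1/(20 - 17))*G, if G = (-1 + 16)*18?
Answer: 3960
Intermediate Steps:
G = 270 (G = 15*18 = 270)
s(h) = h*(-2 + h) (s(h) = (-2 + h)*h = h*(-2 + h))
(s(5) - 1/(20 - 17))*G = (5*(-2 + 5) - 1/(20 - 17))*270 = (5*3 - 1/3)*270 = (15 - 1*1/3)*270 = (15 - 1/3)*270 = (44/3)*270 = 3960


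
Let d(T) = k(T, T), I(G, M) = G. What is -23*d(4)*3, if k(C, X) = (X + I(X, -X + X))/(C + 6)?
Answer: -276/5 ≈ -55.200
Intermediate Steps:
k(C, X) = 2*X/(6 + C) (k(C, X) = (X + X)/(C + 6) = (2*X)/(6 + C) = 2*X/(6 + C))
d(T) = 2*T/(6 + T)
-23*d(4)*3 = -46*4/(6 + 4)*3 = -46*4/10*3 = -23*⅘*3 = -92/5*3 = -276/5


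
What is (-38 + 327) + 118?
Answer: 407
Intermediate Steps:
(-38 + 327) + 118 = 289 + 118 = 407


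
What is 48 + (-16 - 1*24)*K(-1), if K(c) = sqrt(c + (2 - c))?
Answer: 48 - 40*sqrt(2) ≈ -8.5685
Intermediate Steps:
K(c) = sqrt(2)
48 + (-16 - 1*24)*K(-1) = 48 + (-16 - 1*24)*sqrt(2) = 48 + (-16 - 24)*sqrt(2) = 48 - 40*sqrt(2)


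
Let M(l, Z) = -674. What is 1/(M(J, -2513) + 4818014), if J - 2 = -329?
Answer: 1/4817340 ≈ 2.0758e-7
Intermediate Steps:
J = -327 (J = 2 - 329 = -327)
1/(M(J, -2513) + 4818014) = 1/(-674 + 4818014) = 1/4817340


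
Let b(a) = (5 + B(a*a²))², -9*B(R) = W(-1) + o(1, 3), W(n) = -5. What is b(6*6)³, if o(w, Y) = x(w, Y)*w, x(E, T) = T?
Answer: 10779215329/531441 ≈ 20283.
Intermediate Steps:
o(w, Y) = Y*w
B(R) = 2/9 (B(R) = -(-5 + 3*1)/9 = -(-5 + 3)/9 = -⅑*(-2) = 2/9)
b(a) = 2209/81 (b(a) = (5 + 2/9)² = (47/9)² = 2209/81)
b(6*6)³ = (2209/81)³ = 10779215329/531441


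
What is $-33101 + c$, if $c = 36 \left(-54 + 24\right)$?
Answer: $-34181$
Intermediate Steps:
$c = -1080$ ($c = 36 \left(-30\right) = -1080$)
$-33101 + c = -33101 - 1080 = -34181$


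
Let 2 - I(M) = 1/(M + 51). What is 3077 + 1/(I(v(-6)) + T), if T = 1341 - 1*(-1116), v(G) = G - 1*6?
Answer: 295084339/95900 ≈ 3077.0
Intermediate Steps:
v(G) = -6 + G (v(G) = G - 6 = -6 + G)
T = 2457 (T = 1341 + 1116 = 2457)
I(M) = 2 - 1/(51 + M) (I(M) = 2 - 1/(M + 51) = 2 - 1/(51 + M))
3077 + 1/(I(v(-6)) + T) = 3077 + 1/((101 + 2*(-6 - 6))/(51 + (-6 - 6)) + 2457) = 3077 + 1/((101 + 2*(-12))/(51 - 12) + 2457) = 3077 + 1/((101 - 24)/39 + 2457) = 3077 + 1/((1/39)*77 + 2457) = 3077 + 1/(77/39 + 2457) = 3077 + 1/(95900/39) = 3077 + 39/95900 = 295084339/95900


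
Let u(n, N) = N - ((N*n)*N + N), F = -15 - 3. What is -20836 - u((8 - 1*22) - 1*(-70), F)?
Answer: -2692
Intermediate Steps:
F = -18
u(n, N) = -n*N² (u(n, N) = N - (n*N² + N) = N - (N + n*N²) = N + (-N - n*N²) = -n*N²)
-20836 - u((8 - 1*22) - 1*(-70), F) = -20836 - (-1)*((8 - 1*22) - 1*(-70))*(-18)² = -20836 - (-1)*((8 - 22) + 70)*324 = -20836 - (-1)*(-14 + 70)*324 = -20836 - (-1)*56*324 = -20836 - 1*(-18144) = -20836 + 18144 = -2692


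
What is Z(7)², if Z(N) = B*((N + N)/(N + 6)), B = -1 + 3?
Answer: 784/169 ≈ 4.6391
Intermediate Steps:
B = 2
Z(N) = 4*N/(6 + N) (Z(N) = 2*((N + N)/(N + 6)) = 2*((2*N)/(6 + N)) = 2*(2*N/(6 + N)) = 4*N/(6 + N))
Z(7)² = (4*7/(6 + 7))² = (4*7/13)² = (4*7*(1/13))² = (28/13)² = 784/169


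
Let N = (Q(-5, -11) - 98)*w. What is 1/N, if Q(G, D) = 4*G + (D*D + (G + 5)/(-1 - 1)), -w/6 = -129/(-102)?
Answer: -17/387 ≈ -0.043928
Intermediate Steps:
w = -129/17 (w = -(-774)/(-102) = -(-774)*(-1)/102 = -6*43/34 = -129/17 ≈ -7.5882)
Q(G, D) = -5/2 + D² + 7*G/2 (Q(G, D) = 4*G + (D² + (5 + G)/(-2)) = 4*G + (D² + (5 + G)*(-½)) = 4*G + (D² + (-5/2 - G/2)) = 4*G + (-5/2 + D² - G/2) = -5/2 + D² + 7*G/2)
N = -387/17 (N = ((-5/2 + (-11)² + (7/2)*(-5)) - 98)*(-129/17) = ((-5/2 + 121 - 35/2) - 98)*(-129/17) = (101 - 98)*(-129/17) = 3*(-129/17) = -387/17 ≈ -22.765)
1/N = 1/(-387/17) = -17/387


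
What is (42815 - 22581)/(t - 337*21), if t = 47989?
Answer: 10117/20456 ≈ 0.49457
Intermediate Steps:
(42815 - 22581)/(t - 337*21) = (42815 - 22581)/(47989 - 337*21) = 20234/(47989 - 7077) = 20234/40912 = 20234*(1/40912) = 10117/20456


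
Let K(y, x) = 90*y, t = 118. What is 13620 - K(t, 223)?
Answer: 3000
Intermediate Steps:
13620 - K(t, 223) = 13620 - 90*118 = 13620 - 1*10620 = 13620 - 10620 = 3000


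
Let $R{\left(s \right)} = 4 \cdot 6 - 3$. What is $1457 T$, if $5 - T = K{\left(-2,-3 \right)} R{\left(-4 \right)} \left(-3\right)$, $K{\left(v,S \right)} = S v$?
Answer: $558031$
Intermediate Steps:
$R{\left(s \right)} = 21$ ($R{\left(s \right)} = 24 - 3 = 21$)
$T = 383$ ($T = 5 - \left(-3\right) \left(-2\right) 21 \left(-3\right) = 5 - 6 \cdot 21 \left(-3\right) = 5 - 126 \left(-3\right) = 5 - -378 = 5 + 378 = 383$)
$1457 T = 1457 \cdot 383 = 558031$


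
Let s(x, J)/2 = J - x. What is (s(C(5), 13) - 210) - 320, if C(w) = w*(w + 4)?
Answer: -594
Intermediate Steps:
C(w) = w*(4 + w)
s(x, J) = -2*x + 2*J (s(x, J) = 2*(J - x) = -2*x + 2*J)
(s(C(5), 13) - 210) - 320 = ((-10*(4 + 5) + 2*13) - 210) - 320 = ((-10*9 + 26) - 210) - 320 = ((-2*45 + 26) - 210) - 320 = ((-90 + 26) - 210) - 320 = (-64 - 210) - 320 = -274 - 320 = -594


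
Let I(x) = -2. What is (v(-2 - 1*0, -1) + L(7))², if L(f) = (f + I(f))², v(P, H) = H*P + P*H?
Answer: 841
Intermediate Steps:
v(P, H) = 2*H*P (v(P, H) = H*P + H*P = 2*H*P)
L(f) = (-2 + f)² (L(f) = (f - 2)² = (-2 + f)²)
(v(-2 - 1*0, -1) + L(7))² = (2*(-1)*(-2 - 1*0) + (-2 + 7)²)² = (2*(-1)*(-2 + 0) + 5²)² = (2*(-1)*(-2) + 25)² = (4 + 25)² = 29² = 841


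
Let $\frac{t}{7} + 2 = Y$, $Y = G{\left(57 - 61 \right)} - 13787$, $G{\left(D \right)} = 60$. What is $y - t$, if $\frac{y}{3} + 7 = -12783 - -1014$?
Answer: $60775$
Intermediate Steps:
$Y = -13727$ ($Y = 60 - 13787 = -13727$)
$t = -96103$ ($t = -14 + 7 \left(-13727\right) = -14 - 96089 = -96103$)
$y = -35328$ ($y = -21 + 3 \left(-12783 - -1014\right) = -21 + 3 \left(-12783 + 1014\right) = -21 + 3 \left(-11769\right) = -21 - 35307 = -35328$)
$y - t = -35328 - -96103 = -35328 + 96103 = 60775$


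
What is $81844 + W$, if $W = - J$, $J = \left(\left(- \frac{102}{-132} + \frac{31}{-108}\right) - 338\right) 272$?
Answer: $\frac{51573424}{297} \approx 1.7365 \cdot 10^{5}$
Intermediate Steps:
$J = - \frac{27265756}{297}$ ($J = \left(\left(\left(-102\right) \left(- \frac{1}{132}\right) + 31 \left(- \frac{1}{108}\right)\right) - 338\right) 272 = \left(\left(\frac{17}{22} - \frac{31}{108}\right) - 338\right) 272 = \left(\frac{577}{1188} - 338\right) 272 = \left(- \frac{400967}{1188}\right) 272 = - \frac{27265756}{297} \approx -91804.0$)
$W = \frac{27265756}{297}$ ($W = \left(-1\right) \left(- \frac{27265756}{297}\right) = \frac{27265756}{297} \approx 91804.0$)
$81844 + W = 81844 + \frac{27265756}{297} = \frac{51573424}{297}$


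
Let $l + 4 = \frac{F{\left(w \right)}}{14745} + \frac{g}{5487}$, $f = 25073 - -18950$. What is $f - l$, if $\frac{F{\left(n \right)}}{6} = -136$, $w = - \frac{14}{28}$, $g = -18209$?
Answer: $\frac{1187437762034}{26968605} \approx 44030.0$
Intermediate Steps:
$w = - \frac{1}{2}$ ($w = \left(-14\right) \frac{1}{28} = - \frac{1}{2} \approx -0.5$)
$F{\left(n \right)} = -816$ ($F{\left(n \right)} = 6 \left(-136\right) = -816$)
$f = 44023$ ($f = 25073 + 18950 = 44023$)
$l = - \frac{198864119}{26968605}$ ($l = -4 - \left(\frac{272}{4915} + \frac{18209}{5487}\right) = -4 - \frac{90989699}{26968605} = - \frac{198864119}{26968605} \approx -7.3739$)
$f - l = 44023 - - \frac{198864119}{26968605} = 44023 + \frac{198864119}{26968605} = \frac{1187437762034}{26968605}$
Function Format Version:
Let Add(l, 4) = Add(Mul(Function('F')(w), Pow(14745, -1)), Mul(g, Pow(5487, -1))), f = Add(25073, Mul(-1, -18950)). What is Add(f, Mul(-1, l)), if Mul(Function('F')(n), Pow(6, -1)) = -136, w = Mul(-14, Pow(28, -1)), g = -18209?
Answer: Rational(1187437762034, 26968605) ≈ 44030.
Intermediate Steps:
w = Rational(-1, 2) (w = Mul(-14, Rational(1, 28)) = Rational(-1, 2) ≈ -0.50000)
Function('F')(n) = -816 (Function('F')(n) = Mul(6, -136) = -816)
f = 44023 (f = Add(25073, 18950) = 44023)
l = Rational(-198864119, 26968605) (l = Add(-4, Add(Mul(-816, Pow(14745, -1)), Mul(-18209, Pow(5487, -1)))) = Add(-4, Add(Mul(-816, Rational(1, 14745)), Mul(-18209, Rational(1, 5487)))) = Add(-4, Add(Rational(-272, 4915), Rational(-18209, 5487))) = Add(-4, Rational(-90989699, 26968605)) = Rational(-198864119, 26968605) ≈ -7.3739)
Add(f, Mul(-1, l)) = Add(44023, Mul(-1, Rational(-198864119, 26968605))) = Add(44023, Rational(198864119, 26968605)) = Rational(1187437762034, 26968605)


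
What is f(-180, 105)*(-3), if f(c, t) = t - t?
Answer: 0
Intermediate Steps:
f(c, t) = 0
f(-180, 105)*(-3) = 0*(-3) = 0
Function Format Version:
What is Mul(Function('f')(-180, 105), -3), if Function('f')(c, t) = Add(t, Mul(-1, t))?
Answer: 0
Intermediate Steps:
Function('f')(c, t) = 0
Mul(Function('f')(-180, 105), -3) = Mul(0, -3) = 0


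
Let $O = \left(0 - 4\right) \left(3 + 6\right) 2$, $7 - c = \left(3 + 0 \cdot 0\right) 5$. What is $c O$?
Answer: $576$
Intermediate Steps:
$c = -8$ ($c = 7 - \left(3 + 0 \cdot 0\right) 5 = 7 - \left(3 + 0\right) 5 = 7 - 3 \cdot 5 = 7 - 15 = -8$)
$O = -72$ ($O = \left(-4\right) 9 \cdot 2 = \left(-36\right) 2 = -72$)
$c O = \left(-8\right) \left(-72\right) = 576$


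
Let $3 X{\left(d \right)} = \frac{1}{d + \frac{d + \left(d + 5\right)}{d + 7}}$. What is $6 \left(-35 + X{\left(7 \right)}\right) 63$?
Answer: $- \frac{171794}{13} \approx -13215.0$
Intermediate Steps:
$X{\left(d \right)} = \frac{1}{3 \left(d + \frac{5 + 2 d}{7 + d}\right)}$ ($X{\left(d \right)} = \frac{1}{3 \left(d + \frac{d + \left(d + 5\right)}{d + 7}\right)} = \frac{1}{3 \left(d + \frac{d + \left(5 + d\right)}{7 + d}\right)} = \frac{1}{3 \left(d + \frac{5 + 2 d}{7 + d}\right)}$)
$6 \left(-35 + X{\left(7 \right)}\right) 63 = 6 \left(-35 + \frac{7 + 7}{3 \left(5 + 7^{2} + 9 \cdot 7\right)}\right) 63 = 6 \left(-35 + \frac{1}{3} \frac{1}{5 + 49 + 63} \cdot 14\right) 63 = 6 \left(-35 + \frac{1}{3} \cdot \frac{1}{117} \cdot 14\right) 63 = 6 \left(-35 + \frac{14}{351}\right) 63 = 6 \left(- \frac{12271}{351}\right) 63 = \left(- \frac{24542}{117}\right) 63 = - \frac{171794}{13}$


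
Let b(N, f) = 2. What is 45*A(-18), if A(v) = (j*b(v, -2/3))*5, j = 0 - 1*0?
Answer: 0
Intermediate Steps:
j = 0 (j = 0 + 0 = 0)
A(v) = 0 (A(v) = (0*2)*5 = 0*5 = 0)
45*A(-18) = 45*0 = 0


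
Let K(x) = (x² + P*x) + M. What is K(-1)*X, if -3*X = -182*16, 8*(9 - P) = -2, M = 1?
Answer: -21112/3 ≈ -7037.3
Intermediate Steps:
P = 37/4 (P = 9 - ⅛*(-2) = 9 + ¼ = 37/4 ≈ 9.2500)
K(x) = 1 + x² + 37*x/4 (K(x) = (x² + 37*x/4) + 1 = 1 + x² + 37*x/4)
X = 2912/3 (X = -(-182)*16/3 = -⅓*(-2912) = 2912/3 ≈ 970.67)
K(-1)*X = (1 + (-1)² + (37/4)*(-1))*(2912/3) = (1 + 1 - 37/4)*(2912/3) = -29/4*2912/3 = -21112/3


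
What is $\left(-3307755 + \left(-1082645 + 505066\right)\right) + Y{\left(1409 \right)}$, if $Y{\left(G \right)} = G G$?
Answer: $-1900053$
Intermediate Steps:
$Y{\left(G \right)} = G^{2}$
$\left(-3307755 + \left(-1082645 + 505066\right)\right) + Y{\left(1409 \right)} = \left(-3307755 + \left(-1082645 + 505066\right)\right) + 1409^{2} = \left(-3307755 - 577579\right) + 1985281 = -3885334 + 1985281 = -1900053$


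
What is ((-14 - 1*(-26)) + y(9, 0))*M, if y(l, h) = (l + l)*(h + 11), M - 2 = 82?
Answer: 17640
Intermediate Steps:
M = 84 (M = 2 + 82 = 84)
y(l, h) = 2*l*(11 + h) (y(l, h) = (2*l)*(11 + h) = 2*l*(11 + h))
((-14 - 1*(-26)) + y(9, 0))*M = ((-14 - 1*(-26)) + 2*9*(11 + 0))*84 = ((-14 + 26) + 2*9*11)*84 = (12 + 198)*84 = 210*84 = 17640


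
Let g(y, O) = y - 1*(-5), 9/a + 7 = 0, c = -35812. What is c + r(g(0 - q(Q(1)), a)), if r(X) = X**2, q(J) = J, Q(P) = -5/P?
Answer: -35712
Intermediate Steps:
a = -9/7 (a = 9/(-7 + 0) = 9/(-7) = 9*(-1/7) = -9/7 ≈ -1.2857)
g(y, O) = 5 + y (g(y, O) = y + 5 = 5 + y)
c + r(g(0 - q(Q(1)), a)) = -35812 + (5 + (0 - (-5)/1))**2 = -35812 + (5 + (0 - (-5)))**2 = -35812 + (5 + (0 - 1*(-5)))**2 = -35812 + (5 + (0 + 5))**2 = -35812 + (5 + 5)**2 = -35812 + 10**2 = -35812 + 100 = -35712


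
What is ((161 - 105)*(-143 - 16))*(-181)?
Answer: 1611624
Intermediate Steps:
((161 - 105)*(-143 - 16))*(-181) = (56*(-159))*(-181) = -8904*(-181) = 1611624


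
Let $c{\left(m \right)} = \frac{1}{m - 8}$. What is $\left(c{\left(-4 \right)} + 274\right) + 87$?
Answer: $\frac{4331}{12} \approx 360.92$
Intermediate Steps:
$c{\left(m \right)} = \frac{1}{-8 + m}$
$\left(c{\left(-4 \right)} + 274\right) + 87 = \left(\frac{1}{-8 - 4} + 274\right) + 87 = \left(\frac{1}{-12} + 274\right) + 87 = \left(- \frac{1}{12} + 274\right) + 87 = \frac{3287}{12} + 87 = \frac{4331}{12}$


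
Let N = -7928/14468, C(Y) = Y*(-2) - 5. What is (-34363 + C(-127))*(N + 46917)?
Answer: -5789036873998/3617 ≈ -1.6005e+9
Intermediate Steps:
C(Y) = -5 - 2*Y (C(Y) = -2*Y - 5 = -5 - 2*Y)
N = -1982/3617 (N = -7928*1/14468 = -1982/3617 ≈ -0.54797)
(-34363 + C(-127))*(N + 46917) = (-34363 + (-5 - 2*(-127)))*(-1982/3617 + 46917) = (-34363 + (-5 + 254))*(169696807/3617) = (-34363 + 249)*(169696807/3617) = -34114*169696807/3617 = -5789036873998/3617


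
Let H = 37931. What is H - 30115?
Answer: 7816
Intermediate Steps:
H - 30115 = 37931 - 30115 = 7816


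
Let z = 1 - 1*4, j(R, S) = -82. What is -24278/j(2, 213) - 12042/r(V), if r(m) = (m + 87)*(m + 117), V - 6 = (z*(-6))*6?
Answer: 62570243/211519 ≈ 295.81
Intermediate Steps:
z = -3 (z = 1 - 4 = -3)
V = 114 (V = 6 - 3*(-6)*6 = 6 + 18*6 = 6 + 108 = 114)
r(m) = (87 + m)*(117 + m)
-24278/j(2, 213) - 12042/r(V) = -24278/(-82) - 12042/(10179 + 114² + 204*114) = -24278*(-1/82) - 12042/(10179 + 12996 + 23256) = 12139/41 - 12042/46431 = 12139/41 - 12042*1/46431 = 12139/41 - 1338/5159 = 62570243/211519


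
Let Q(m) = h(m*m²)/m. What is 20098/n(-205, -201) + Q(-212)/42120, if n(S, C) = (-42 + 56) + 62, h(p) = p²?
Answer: -2034049969967/200070 ≈ -1.0167e+7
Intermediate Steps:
Q(m) = m⁵ (Q(m) = (m*m²)²/m = (m³)²/m = m⁶/m = m⁵)
n(S, C) = 76 (n(S, C) = 14 + 62 = 76)
20098/n(-205, -201) + Q(-212)/42120 = 20098/76 + (-212)⁵/42120 = 20098*(1/76) - 428232184832*1/42120 = 10049/38 - 53529023104/5265 = -2034049969967/200070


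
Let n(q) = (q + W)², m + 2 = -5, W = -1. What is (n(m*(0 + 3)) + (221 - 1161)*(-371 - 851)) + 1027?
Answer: 1150191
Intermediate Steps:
m = -7 (m = -2 - 5 = -7)
n(q) = (-1 + q)² (n(q) = (q - 1)² = (-1 + q)²)
(n(m*(0 + 3)) + (221 - 1161)*(-371 - 851)) + 1027 = ((-1 - 7*(0 + 3))² + (221 - 1161)*(-371 - 851)) + 1027 = ((-1 - 7*3)² - 940*(-1222)) + 1027 = ((-1 - 21)² + 1148680) + 1027 = ((-22)² + 1148680) + 1027 = (484 + 1148680) + 1027 = 1149164 + 1027 = 1150191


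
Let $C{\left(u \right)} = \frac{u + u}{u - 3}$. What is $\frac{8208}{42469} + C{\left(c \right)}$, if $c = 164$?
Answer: $\frac{2178760}{976787} \approx 2.2305$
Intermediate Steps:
$C{\left(u \right)} = \frac{2 u}{-3 + u}$
$\frac{8208}{42469} + C{\left(c \right)} = \frac{8208}{42469} + 2 \cdot 164 \frac{1}{-3 + 164} = 8208 \cdot \frac{1}{42469} + 2 \cdot 164 \cdot \frac{1}{161} = \frac{8208}{42469} + 2 \cdot 164 \cdot \frac{1}{161} = \frac{8208}{42469} + \frac{328}{161} = \frac{2178760}{976787}$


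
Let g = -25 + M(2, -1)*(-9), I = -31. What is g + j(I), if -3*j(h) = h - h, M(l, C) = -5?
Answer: 20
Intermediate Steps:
j(h) = 0 (j(h) = -(h - h)/3 = -1/3*0 = 0)
g = 20 (g = -25 - 5*(-9) = -25 + 45 = 20)
g + j(I) = 20 + 0 = 20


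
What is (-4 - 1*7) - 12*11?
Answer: -143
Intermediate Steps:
(-4 - 1*7) - 12*11 = (-4 - 7) - 132 = -11 - 132 = -143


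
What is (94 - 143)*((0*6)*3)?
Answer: 0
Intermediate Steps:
(94 - 143)*((0*6)*3) = -0*3 = -49*0 = 0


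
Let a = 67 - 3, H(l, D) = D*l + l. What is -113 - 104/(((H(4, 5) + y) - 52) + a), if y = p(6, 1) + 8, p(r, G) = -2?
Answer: -2425/21 ≈ -115.48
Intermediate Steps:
H(l, D) = l + D*l
a = 64
y = 6 (y = -2 + 8 = 6)
-113 - 104/(((H(4, 5) + y) - 52) + a) = -113 - 104/(((4*(1 + 5) + 6) - 52) + 64) = -113 - 104/(((4*6 + 6) - 52) + 64) = -113 - 104/(((24 + 6) - 52) + 64) = -113 - 104/((30 - 52) + 64) = -113 - 104/(-22 + 64) = -113 - 104/42 = -113 + (1/42)*(-104) = -113 - 52/21 = -2425/21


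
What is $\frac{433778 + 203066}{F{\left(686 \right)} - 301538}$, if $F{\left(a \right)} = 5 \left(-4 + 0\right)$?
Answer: $- \frac{318422}{150779} \approx -2.1118$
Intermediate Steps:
$F{\left(a \right)} = -20$ ($F{\left(a \right)} = 5 \left(-4\right) = -20$)
$\frac{433778 + 203066}{F{\left(686 \right)} - 301538} = \frac{433778 + 203066}{-20 - 301538} = \frac{636844}{-301558} = 636844 \left(- \frac{1}{301558}\right) = - \frac{318422}{150779}$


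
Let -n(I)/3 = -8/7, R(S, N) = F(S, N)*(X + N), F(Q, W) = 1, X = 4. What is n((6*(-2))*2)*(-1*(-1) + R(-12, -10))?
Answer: -120/7 ≈ -17.143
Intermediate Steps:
R(S, N) = 4 + N (R(S, N) = 1*(4 + N) = 4 + N)
n(I) = 24/7 (n(I) = -(-24)/7 = -3*(-8/7) = 24/7)
n((6*(-2))*2)*(-1*(-1) + R(-12, -10)) = 24*(-1*(-1) + (4 - 10))/7 = 24*(1 - 6)/7 = (24/7)*(-5) = -120/7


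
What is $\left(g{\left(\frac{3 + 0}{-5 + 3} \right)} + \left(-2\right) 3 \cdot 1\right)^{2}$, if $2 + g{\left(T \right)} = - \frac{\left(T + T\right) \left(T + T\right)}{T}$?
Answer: $4$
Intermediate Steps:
$g{\left(T \right)} = -2 - 4 T$ ($g{\left(T \right)} = -2 - \frac{\left(T + T\right) \left(T + T\right)}{T} = -2 - \frac{2 T 2 T}{T} = -2 - \frac{4 T^{2}}{T} = -2 - 4 T$)
$\left(g{\left(\frac{3 + 0}{-5 + 3} \right)} + \left(-2\right) 3 \cdot 1\right)^{2} = \left(\left(-2 - 4 \frac{3 + 0}{-5 + 3}\right) + \left(-2\right) 3 \cdot 1\right)^{2} = \left(\left(-2 - 4 \frac{3}{-2}\right) - 6\right)^{2} = \left(\left(-2 - 4 \cdot 3 \left(- \frac{1}{2}\right)\right) - 6\right)^{2} = \left(\left(-2 - -6\right) - 6\right)^{2} = \left(\left(-2 + 6\right) - 6\right)^{2} = \left(4 - 6\right)^{2} = \left(-2\right)^{2} = 4$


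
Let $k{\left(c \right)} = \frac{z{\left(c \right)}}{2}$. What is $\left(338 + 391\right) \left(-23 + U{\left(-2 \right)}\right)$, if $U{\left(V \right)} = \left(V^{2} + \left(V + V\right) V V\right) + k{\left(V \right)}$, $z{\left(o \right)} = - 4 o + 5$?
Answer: $- \frac{41553}{2} \approx -20777.0$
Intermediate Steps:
$z{\left(o \right)} = 5 - 4 o$
$k{\left(c \right)} = \frac{5}{2} - 2 c$ ($k{\left(c \right)} = \frac{5 - 4 c}{2} = \left(5 - 4 c\right) \frac{1}{2} = \frac{5}{2} - 2 c$)
$U{\left(V \right)} = \frac{5}{2} + V^{2} - 2 V + 2 V^{3}$ ($U{\left(V \right)} = \left(V^{2} + \left(V + V\right) V V\right) - \left(- \frac{5}{2} + 2 V\right) = \left(V^{2} + 2 V V V\right) - \left(- \frac{5}{2} + 2 V\right) = \left(V^{2} + 2 V^{2} V\right) - \left(- \frac{5}{2} + 2 V\right) = \left(V^{2} + 2 V^{3}\right) - \left(- \frac{5}{2} + 2 V\right) = \frac{5}{2} + V^{2} - 2 V + 2 V^{3}$)
$\left(338 + 391\right) \left(-23 + U{\left(-2 \right)}\right) = \left(338 + 391\right) \left(-23 + \left(\frac{5}{2} + \left(-2\right)^{2} - -4 + 2 \left(-2\right)^{3}\right)\right) = 729 \left(-23 + \left(\frac{5}{2} + 4 + 4 + 2 \left(-8\right)\right)\right) = 729 \left(-23 + \left(\frac{5}{2} + 4 + 4 - 16\right)\right) = 729 \left(-23 - \frac{11}{2}\right) = 729 \left(- \frac{57}{2}\right) = - \frac{41553}{2}$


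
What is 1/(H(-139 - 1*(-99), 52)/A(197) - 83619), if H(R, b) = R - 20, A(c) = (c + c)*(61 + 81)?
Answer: -13987/1169578968 ≈ -1.1959e-5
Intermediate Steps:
A(c) = 284*c (A(c) = (2*c)*142 = 284*c)
H(R, b) = -20 + R
1/(H(-139 - 1*(-99), 52)/A(197) - 83619) = 1/((-20 + (-139 - 1*(-99)))/((284*197)) - 83619) = 1/((-20 + (-139 + 99))/55948 - 83619) = 1/((-20 - 40)*(1/55948) - 83619) = 1/(-60*1/55948 - 83619) = 1/(-15/13987 - 83619) = 1/(-1169578968/13987) = -13987/1169578968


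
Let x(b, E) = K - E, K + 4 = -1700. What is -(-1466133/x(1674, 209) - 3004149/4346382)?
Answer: -2122209047923/2771542922 ≈ -765.71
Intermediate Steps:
K = -1704 (K = -4 - 1700 = -1704)
x(b, E) = -1704 - E
-(-1466133/x(1674, 209) - 3004149/4346382) = -(-1466133/(-1704 - 1*209) - 3004149/4346382) = -(-1466133/(-1704 - 209) - 3004149*1/4346382) = -(-1466133/(-1913) - 1001383/1448794) = -(-1466133*(-1/1913) - 1001383/1448794) = -(1466133/1913 - 1001383/1448794) = -1*2122209047923/2771542922 = -2122209047923/2771542922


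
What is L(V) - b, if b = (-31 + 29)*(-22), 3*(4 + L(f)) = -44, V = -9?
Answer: -188/3 ≈ -62.667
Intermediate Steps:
L(f) = -56/3 (L(f) = -4 + (⅓)*(-44) = -4 - 44/3 = -56/3)
b = 44 (b = -2*(-22) = 44)
L(V) - b = -56/3 - 1*44 = -56/3 - 44 = -188/3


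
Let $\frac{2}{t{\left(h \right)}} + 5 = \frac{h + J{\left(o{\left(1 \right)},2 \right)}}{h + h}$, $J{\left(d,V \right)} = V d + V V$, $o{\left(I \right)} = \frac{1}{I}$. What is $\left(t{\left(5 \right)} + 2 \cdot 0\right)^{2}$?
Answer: $\frac{400}{1521} \approx 0.26298$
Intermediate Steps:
$J{\left(d,V \right)} = V^{2} + V d$ ($J{\left(d,V \right)} = V d + V^{2} = V^{2} + V d$)
$t{\left(h \right)} = \frac{2}{-5 + \frac{6 + h}{2 h}}$ ($t{\left(h \right)} = \frac{2}{-5 + \frac{h + 2 \left(2 + 1^{-1}\right)}{h + h}} = \frac{2}{-5 + \frac{h + 2 \left(2 + 1\right)}{2 h}} = \frac{2}{-5 + \left(h + 2 \cdot 3\right) \frac{1}{2 h}} = \frac{2}{-5 + \left(h + 6\right) \frac{1}{2 h}} = \frac{2}{-5 + \left(6 + h\right) \frac{1}{2 h}} = \frac{2}{-5 + \frac{6 + h}{2 h}}$)
$\left(t{\left(5 \right)} + 2 \cdot 0\right)^{2} = \left(\left(-4\right) 5 \frac{1}{-6 + 9 \cdot 5} + 2 \cdot 0\right)^{2} = \left(\left(-4\right) 5 \frac{1}{-6 + 45} + 0\right)^{2} = \left(\left(-4\right) 5 \cdot \frac{1}{39} + 0\right)^{2} = \left(- \frac{20}{39} + 0\right)^{2} = \left(- \frac{20}{39}\right)^{2} = \frac{400}{1521}$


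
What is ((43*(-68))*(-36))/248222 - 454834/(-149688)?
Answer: 32164140695/9288963684 ≈ 3.4626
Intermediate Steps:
((43*(-68))*(-36))/248222 - 454834/(-149688) = -2924*(-36)*(1/248222) - 454834*(-1/149688) = 105264*(1/248222) + 227417/74844 = 52632/124111 + 227417/74844 = 32164140695/9288963684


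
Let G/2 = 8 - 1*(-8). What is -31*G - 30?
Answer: -1022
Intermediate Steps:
G = 32 (G = 2*(8 - 1*(-8)) = 2*(8 + 8) = 2*16 = 32)
-31*G - 30 = -31*32 - 30 = -992 - 30 = -1022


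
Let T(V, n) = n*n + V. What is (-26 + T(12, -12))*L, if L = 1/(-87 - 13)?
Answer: -13/10 ≈ -1.3000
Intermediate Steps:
T(V, n) = V + n² (T(V, n) = n² + V = V + n²)
L = -1/100 (L = 1/(-100) = -1/100 ≈ -0.010000)
(-26 + T(12, -12))*L = (-26 + (12 + (-12)²))*(-1/100) = (-26 + (12 + 144))*(-1/100) = (-26 + 156)*(-1/100) = 130*(-1/100) = -13/10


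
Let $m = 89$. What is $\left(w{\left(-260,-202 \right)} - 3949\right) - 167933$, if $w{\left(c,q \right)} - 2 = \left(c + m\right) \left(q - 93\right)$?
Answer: $-121435$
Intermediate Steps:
$w{\left(c,q \right)} = 2 + \left(-93 + q\right) \left(89 + c\right)$ ($w{\left(c,q \right)} = 2 + \left(c + 89\right) \left(q - 93\right) = 2 + \left(89 + c\right) \left(-93 + q\right) = 2 + \left(-93 + q\right) \left(89 + c\right)$)
$\left(w{\left(-260,-202 \right)} - 3949\right) - 167933 = \left(\left(-8275 - -24180 + 89 \left(-202\right) - -52520\right) - 3949\right) - 167933 = \left(\left(-8275 + 24180 - 17978 + 52520\right) - 3949\right) - 167933 = \left(50447 - 3949\right) - 167933 = 46498 - 167933 = -121435$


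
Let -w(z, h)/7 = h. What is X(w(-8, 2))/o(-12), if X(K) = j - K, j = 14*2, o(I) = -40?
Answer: -21/20 ≈ -1.0500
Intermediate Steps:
w(z, h) = -7*h
j = 28
X(K) = 28 - K
X(w(-8, 2))/o(-12) = (28 - (-7)*2)/(-40) = (28 - 1*(-14))*(-1/40) = (28 + 14)*(-1/40) = 42*(-1/40) = -21/20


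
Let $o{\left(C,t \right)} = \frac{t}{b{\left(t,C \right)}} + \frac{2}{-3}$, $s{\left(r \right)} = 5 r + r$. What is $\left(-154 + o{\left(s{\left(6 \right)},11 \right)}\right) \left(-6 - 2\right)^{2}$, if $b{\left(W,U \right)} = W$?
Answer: $- \frac{29504}{3} \approx -9834.7$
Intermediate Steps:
$s{\left(r \right)} = 6 r$
$o{\left(C,t \right)} = \frac{1}{3}$ ($o{\left(C,t \right)} = \frac{t}{t} + \frac{2}{-3} = 1 + 2 \left(- \frac{1}{3}\right) = 1 - \frac{2}{3} = \frac{1}{3}$)
$\left(-154 + o{\left(s{\left(6 \right)},11 \right)}\right) \left(-6 - 2\right)^{2} = \left(-154 + \frac{1}{3}\right) \left(-6 - 2\right)^{2} = - \frac{461 \left(-8\right)^{2}}{3} = \left(- \frac{461}{3}\right) 64 = - \frac{29504}{3}$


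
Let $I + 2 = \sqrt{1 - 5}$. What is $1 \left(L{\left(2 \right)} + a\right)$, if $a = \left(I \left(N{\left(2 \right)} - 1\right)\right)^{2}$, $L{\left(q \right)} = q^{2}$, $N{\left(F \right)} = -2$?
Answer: $4 - 72 i \approx 4.0 - 72.0 i$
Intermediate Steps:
$I = -2 + 2 i$ ($I = -2 + \sqrt{1 - 5} = -2 + \sqrt{-4} = -2 + 2 i \approx -2.0 + 2.0 i$)
$a = \left(6 - 6 i\right)^{2}$ ($a = \left(\left(-2 + 2 i\right) \left(-2 - 1\right)\right)^{2} = \left(\left(-2 + 2 i\right) \left(-3\right)\right)^{2} = \left(6 - 6 i\right)^{2} \approx - 72.0 i$)
$1 \left(L{\left(2 \right)} + a\right) = 1 \left(2^{2} - 72 i\right) = 1 \left(4 - 72 i\right) = 4 - 72 i$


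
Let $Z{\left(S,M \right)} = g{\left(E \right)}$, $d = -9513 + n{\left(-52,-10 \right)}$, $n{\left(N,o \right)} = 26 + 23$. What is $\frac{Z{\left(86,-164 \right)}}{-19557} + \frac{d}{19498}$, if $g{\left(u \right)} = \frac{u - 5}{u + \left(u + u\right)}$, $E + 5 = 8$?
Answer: $- \frac{832874018}{1715950737} \approx -0.48537$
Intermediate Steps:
$E = 3$ ($E = -5 + 8 = 3$)
$n{\left(N,o \right)} = 49$
$g{\left(u \right)} = \frac{-5 + u}{3 u}$ ($g{\left(u \right)} = \frac{-5 + u}{u + 2 u} = \frac{-5 + u}{3 u}$)
$d = -9464$ ($d = -9513 + 49 = -9464$)
$Z{\left(S,M \right)} = - \frac{2}{9}$ ($Z{\left(S,M \right)} = \frac{-5 + 3}{3 \cdot 3} = \frac{1}{3} \cdot \frac{1}{3} \left(-2\right) = - \frac{2}{9}$)
$\frac{Z{\left(86,-164 \right)}}{-19557} + \frac{d}{19498} = - \frac{2}{9 \left(-19557\right)} - \frac{9464}{19498} = \left(- \frac{2}{9}\right) \left(- \frac{1}{19557}\right) - \frac{4732}{9749} = \frac{2}{176013} - \frac{4732}{9749} = - \frac{832874018}{1715950737}$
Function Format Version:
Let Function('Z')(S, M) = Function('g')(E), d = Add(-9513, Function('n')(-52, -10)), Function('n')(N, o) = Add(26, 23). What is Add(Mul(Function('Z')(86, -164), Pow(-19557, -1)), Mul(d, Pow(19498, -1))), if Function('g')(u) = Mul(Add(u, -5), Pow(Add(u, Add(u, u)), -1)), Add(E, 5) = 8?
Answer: Rational(-832874018, 1715950737) ≈ -0.48537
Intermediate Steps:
E = 3 (E = Add(-5, 8) = 3)
Function('n')(N, o) = 49
Function('g')(u) = Mul(Rational(1, 3), Pow(u, -1), Add(-5, u)) (Function('g')(u) = Mul(Add(-5, u), Pow(Add(u, Mul(2, u)), -1)) = Mul(Add(-5, u), Pow(Mul(3, u), -1)) = Mul(Add(-5, u), Mul(Rational(1, 3), Pow(u, -1))) = Mul(Rational(1, 3), Pow(u, -1), Add(-5, u)))
d = -9464 (d = Add(-9513, 49) = -9464)
Function('Z')(S, M) = Rational(-2, 9) (Function('Z')(S, M) = Mul(Rational(1, 3), Pow(3, -1), Add(-5, 3)) = Mul(Rational(1, 3), Rational(1, 3), -2) = Rational(-2, 9))
Add(Mul(Function('Z')(86, -164), Pow(-19557, -1)), Mul(d, Pow(19498, -1))) = Add(Mul(Rational(-2, 9), Pow(-19557, -1)), Mul(-9464, Pow(19498, -1))) = Add(Mul(Rational(-2, 9), Rational(-1, 19557)), Mul(-9464, Rational(1, 19498))) = Add(Rational(2, 176013), Rational(-4732, 9749)) = Rational(-832874018, 1715950737)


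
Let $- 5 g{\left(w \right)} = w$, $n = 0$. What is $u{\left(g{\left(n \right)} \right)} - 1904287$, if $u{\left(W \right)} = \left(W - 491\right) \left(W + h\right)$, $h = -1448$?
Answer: $-1193319$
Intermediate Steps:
$g{\left(w \right)} = - \frac{w}{5}$
$u{\left(W \right)} = \left(-1448 + W\right) \left(-491 + W\right)$ ($u{\left(W \right)} = \left(W - 491\right) \left(W - 1448\right) = \left(-491 + W\right) \left(-1448 + W\right) = \left(-1448 + W\right) \left(-491 + W\right)$)
$u{\left(g{\left(n \right)} \right)} - 1904287 = \left(710968 + \left(\left(- \frac{1}{5}\right) 0\right)^{2} - 1939 \left(\left(- \frac{1}{5}\right) 0\right)\right) - 1904287 = \left(710968 + 0^{2} - 0\right) - 1904287 = \left(710968 + 0 + 0\right) - 1904287 = 710968 - 1904287 = -1193319$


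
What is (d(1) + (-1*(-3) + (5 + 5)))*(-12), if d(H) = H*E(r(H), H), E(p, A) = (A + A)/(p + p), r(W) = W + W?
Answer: -162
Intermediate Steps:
r(W) = 2*W
E(p, A) = A/p (E(p, A) = (2*A)/((2*p)) = (2*A)*(1/(2*p)) = A/p)
d(H) = H/2 (d(H) = H*(H/((2*H))) = H*(H*(1/(2*H))) = H*(½) = H/2)
(d(1) + (-1*(-3) + (5 + 5)))*(-12) = ((½)*1 + (-1*(-3) + (5 + 5)))*(-12) = (½ + (3 + 10))*(-12) = (½ + 13)*(-12) = (27/2)*(-12) = -162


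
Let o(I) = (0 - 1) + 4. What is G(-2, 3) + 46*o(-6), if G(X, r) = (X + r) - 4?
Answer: 135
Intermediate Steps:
G(X, r) = -4 + X + r
o(I) = 3 (o(I) = -1 + 4 = 3)
G(-2, 3) + 46*o(-6) = (-4 - 2 + 3) + 46*3 = -3 + 138 = 135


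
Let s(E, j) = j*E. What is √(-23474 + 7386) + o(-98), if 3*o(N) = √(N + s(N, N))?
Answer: 7*√194/3 + 2*I*√4022 ≈ 32.5 + 126.84*I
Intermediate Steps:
s(E, j) = E*j
o(N) = √(N + N²)/3 (o(N) = √(N + N*N)/3 = √(N + N²)/3)
√(-23474 + 7386) + o(-98) = √(-23474 + 7386) + √(-98*(1 - 98))/3 = √(-16088) + √(-98*(-97))/3 = 2*I*√4022 + √9506/3 = 2*I*√4022 + (7*√194)/3 = 2*I*√4022 + 7*√194/3 = 7*√194/3 + 2*I*√4022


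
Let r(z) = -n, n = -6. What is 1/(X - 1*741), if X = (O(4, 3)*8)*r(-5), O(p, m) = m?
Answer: -1/597 ≈ -0.0016750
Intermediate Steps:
r(z) = 6 (r(z) = -1*(-6) = 6)
X = 144 (X = (3*8)*6 = 24*6 = 144)
1/(X - 1*741) = 1/(144 - 1*741) = 1/(144 - 741) = 1/(-597) = -1/597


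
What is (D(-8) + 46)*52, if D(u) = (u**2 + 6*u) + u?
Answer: 2808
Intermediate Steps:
D(u) = u**2 + 7*u
(D(-8) + 46)*52 = (-8*(7 - 8) + 46)*52 = (-8*(-1) + 46)*52 = (8 + 46)*52 = 54*52 = 2808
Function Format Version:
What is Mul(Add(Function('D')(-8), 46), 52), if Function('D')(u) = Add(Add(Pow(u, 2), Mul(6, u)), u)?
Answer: 2808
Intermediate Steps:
Function('D')(u) = Add(Pow(u, 2), Mul(7, u))
Mul(Add(Function('D')(-8), 46), 52) = Mul(Add(Mul(-8, Add(7, -8)), 46), 52) = Mul(Add(Mul(-8, -1), 46), 52) = Mul(Add(8, 46), 52) = Mul(54, 52) = 2808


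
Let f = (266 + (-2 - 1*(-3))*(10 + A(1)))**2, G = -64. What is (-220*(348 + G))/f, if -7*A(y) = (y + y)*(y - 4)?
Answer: -765380/938961 ≈ -0.81514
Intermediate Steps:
A(y) = -2*y*(-4 + y)/7 (A(y) = -(y + y)*(y - 4)/7 = -2*y*(-4 + y)/7)
f = 3755844/49 (f = (266 + (-2 - 1*(-3))*(10 + (2/7)*1*(4 - 1*1)))**2 = (266 + (-2 + 3)*(10 + (2/7)*1*(4 - 1)))**2 = (266 + 1*(10 + (2/7)*1*3))**2 = (266 + 1*(10 + 6/7))**2 = (266 + 1*(76/7))**2 = (266 + 76/7)**2 = (1938/7)**2 = 3755844/49 ≈ 76650.)
(-220*(348 + G))/f = (-220*(348 - 64))/(3755844/49) = -220*284*(49/3755844) = -62480*49/3755844 = -765380/938961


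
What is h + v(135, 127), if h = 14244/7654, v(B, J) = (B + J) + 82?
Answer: 1323610/3827 ≈ 345.86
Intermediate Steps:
v(B, J) = 82 + B + J
h = 7122/3827 (h = 14244*(1/7654) = 7122/3827 ≈ 1.8610)
h + v(135, 127) = 7122/3827 + (82 + 135 + 127) = 7122/3827 + 344 = 1323610/3827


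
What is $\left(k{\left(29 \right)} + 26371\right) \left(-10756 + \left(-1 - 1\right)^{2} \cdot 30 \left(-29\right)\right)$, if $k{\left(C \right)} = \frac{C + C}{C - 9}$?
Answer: $- \frac{1877294202}{5} \approx -3.7546 \cdot 10^{8}$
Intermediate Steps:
$k{\left(C \right)} = \frac{2 C}{-9 + C}$
$\left(k{\left(29 \right)} + 26371\right) \left(-10756 + \left(-1 - 1\right)^{2} \cdot 30 \left(-29\right)\right) = \left(2 \cdot 29 \frac{1}{-9 + 29} + 26371\right) \left(-10756 + \left(-1 - 1\right)^{2} \cdot 30 \left(-29\right)\right) = \left(2 \cdot 29 \cdot \frac{1}{20} + 26371\right) \left(-10756 + \left(-2\right)^{2} \cdot 30 \left(-29\right)\right) = \left(2 \cdot 29 \cdot \frac{1}{20} + 26371\right) \left(-10756 + 4 \cdot 30 \left(-29\right)\right) = \left(\frac{29}{10} + 26371\right) \left(-10756 + 120 \left(-29\right)\right) = \frac{263739 \left(-10756 - 3480\right)}{10} = \frac{263739}{10} \left(-14236\right) = - \frac{1877294202}{5}$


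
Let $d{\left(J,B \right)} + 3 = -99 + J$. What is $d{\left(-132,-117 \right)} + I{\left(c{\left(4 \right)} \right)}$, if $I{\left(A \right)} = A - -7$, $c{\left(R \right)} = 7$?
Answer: $-220$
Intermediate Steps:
$d{\left(J,B \right)} = -102 + J$ ($d{\left(J,B \right)} = -3 + \left(-99 + J\right) = -102 + J$)
$I{\left(A \right)} = 7 + A$ ($I{\left(A \right)} = A + 7 = 7 + A$)
$d{\left(-132,-117 \right)} + I{\left(c{\left(4 \right)} \right)} = \left(-102 - 132\right) + \left(7 + 7\right) = -234 + 14 = -220$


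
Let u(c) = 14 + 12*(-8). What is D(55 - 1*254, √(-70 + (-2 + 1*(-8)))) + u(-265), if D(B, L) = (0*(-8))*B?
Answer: -82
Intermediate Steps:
u(c) = -82 (u(c) = 14 - 96 = -82)
D(B, L) = 0 (D(B, L) = 0*B = 0)
D(55 - 1*254, √(-70 + (-2 + 1*(-8)))) + u(-265) = 0 - 82 = -82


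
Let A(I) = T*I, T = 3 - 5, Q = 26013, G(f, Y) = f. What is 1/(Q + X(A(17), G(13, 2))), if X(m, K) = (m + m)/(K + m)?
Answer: 21/546341 ≈ 3.8438e-5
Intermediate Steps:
T = -2
A(I) = -2*I
X(m, K) = 2*m/(K + m) (X(m, K) = (2*m)/(K + m) = 2*m/(K + m))
1/(Q + X(A(17), G(13, 2))) = 1/(26013 + 2*(-2*17)/(13 - 2*17)) = 1/(26013 + 2*(-34)/(13 - 34)) = 1/(26013 + 2*(-34)/(-21)) = 1/(26013 + 2*(-34)*(-1/21)) = 1/(26013 + 68/21) = 1/(546341/21) = 21/546341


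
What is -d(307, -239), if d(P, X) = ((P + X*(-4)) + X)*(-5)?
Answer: 5120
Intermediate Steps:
d(P, X) = -5*P + 15*X (d(P, X) = ((P - 4*X) + X)*(-5) = (P - 3*X)*(-5) = -5*P + 15*X)
-d(307, -239) = -(-5*307 + 15*(-239)) = -(-1535 - 3585) = -1*(-5120) = 5120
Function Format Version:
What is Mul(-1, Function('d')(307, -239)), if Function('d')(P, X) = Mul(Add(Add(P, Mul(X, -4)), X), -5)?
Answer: 5120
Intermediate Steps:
Function('d')(P, X) = Add(Mul(-5, P), Mul(15, X)) (Function('d')(P, X) = Mul(Add(Add(P, Mul(-4, X)), X), -5) = Mul(Add(P, Mul(-3, X)), -5) = Add(Mul(-5, P), Mul(15, X)))
Mul(-1, Function('d')(307, -239)) = Mul(-1, Add(Mul(-5, 307), Mul(15, -239))) = Mul(-1, Add(-1535, -3585)) = Mul(-1, -5120) = 5120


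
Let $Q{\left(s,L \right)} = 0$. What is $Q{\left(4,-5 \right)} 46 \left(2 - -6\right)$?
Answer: $0$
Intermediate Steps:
$Q{\left(4,-5 \right)} 46 \left(2 - -6\right) = 0 \cdot 46 \left(2 - -6\right) = 0 \left(2 + 6\right) = 0 \cdot 8 = 0$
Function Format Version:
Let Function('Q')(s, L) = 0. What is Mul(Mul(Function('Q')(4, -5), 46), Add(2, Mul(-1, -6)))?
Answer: 0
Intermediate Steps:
Mul(Mul(Function('Q')(4, -5), 46), Add(2, Mul(-1, -6))) = Mul(Mul(0, 46), Add(2, Mul(-1, -6))) = Mul(0, Add(2, 6)) = Mul(0, 8) = 0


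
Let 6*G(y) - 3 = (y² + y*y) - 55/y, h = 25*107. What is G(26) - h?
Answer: -127375/52 ≈ -2449.5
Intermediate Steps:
h = 2675
G(y) = ½ - 55/(6*y) + y²/3 (G(y) = ½ + ((y² + y*y) - 55/y)/6 = ½ + ((y² + y²) - 55/y)/6 = ½ + (2*y² - 55/y)/6 = ½ + (-55/y + 2*y²)/6 = ½ + (-55/(6*y) + y²/3) = ½ - 55/(6*y) + y²/3)
G(26) - h = (⅙)*(-55 + 26*(3 + 2*26²))/26 - 1*2675 = (⅙)*(1/26)*(-55 + 26*(3 + 2*676)) - 2675 = (⅙)*(1/26)*(-55 + 26*(3 + 1352)) - 2675 = (⅙)*(1/26)*(-55 + 26*1355) - 2675 = (⅙)*(1/26)*(-55 + 35230) - 2675 = (⅙)*(1/26)*35175 - 2675 = 11725/52 - 2675 = -127375/52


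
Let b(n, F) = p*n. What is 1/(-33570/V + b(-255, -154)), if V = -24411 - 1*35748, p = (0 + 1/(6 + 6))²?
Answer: -962544/1167385 ≈ -0.82453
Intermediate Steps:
p = 1/144 (p = (0 + 1/12)² = (1/12)² = 1/144 ≈ 0.0069444)
b(n, F) = n/144
V = -60159 (V = -24411 - 35748 = -60159)
1/(-33570/V + b(-255, -154)) = 1/(-33570/(-60159) + (1/144)*(-255)) = 1/(-33570*(-1/60159) - 85/48) = 1/(11190/20053 - 85/48) = 1/(-1167385/962544) = -962544/1167385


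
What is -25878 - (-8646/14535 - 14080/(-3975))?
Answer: -2215279684/85595 ≈ -25881.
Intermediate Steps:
-25878 - (-8646/14535 - 14080/(-3975)) = -25878 - (-8646*1/14535 - 14080*(-1/3975)) = -25878 - (-2882/4845 + 2816/795) = -25878 - 1*252274/85595 = -25878 - 252274/85595 = -2215279684/85595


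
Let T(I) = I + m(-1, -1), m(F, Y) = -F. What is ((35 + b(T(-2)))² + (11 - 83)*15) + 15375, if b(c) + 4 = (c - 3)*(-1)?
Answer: 15520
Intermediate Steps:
T(I) = 1 + I (T(I) = I - 1*(-1) = I + 1 = 1 + I)
b(c) = -1 - c (b(c) = -4 + (c - 3)*(-1) = -4 + (-3 + c)*(-1) = -4 + (3 - c) = -1 - c)
((35 + b(T(-2)))² + (11 - 83)*15) + 15375 = ((35 + (-1 - (1 - 2)))² + (11 - 83)*15) + 15375 = ((35 + (-1 - 1*(-1)))² - 72*15) + 15375 = ((35 + (-1 + 1))² - 1080) + 15375 = ((35 + 0)² - 1080) + 15375 = (35² - 1080) + 15375 = (1225 - 1080) + 15375 = 145 + 15375 = 15520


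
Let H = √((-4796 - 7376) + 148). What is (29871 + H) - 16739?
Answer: 13132 + 6*I*√334 ≈ 13132.0 + 109.65*I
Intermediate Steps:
H = 6*I*√334 (H = √(-12172 + 148) = √(-12024) = 6*I*√334 ≈ 109.65*I)
(29871 + H) - 16739 = (29871 + 6*I*√334) - 16739 = 13132 + 6*I*√334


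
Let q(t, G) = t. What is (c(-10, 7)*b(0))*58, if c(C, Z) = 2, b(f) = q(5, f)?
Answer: 580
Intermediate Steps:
b(f) = 5
(c(-10, 7)*b(0))*58 = (2*5)*58 = 10*58 = 580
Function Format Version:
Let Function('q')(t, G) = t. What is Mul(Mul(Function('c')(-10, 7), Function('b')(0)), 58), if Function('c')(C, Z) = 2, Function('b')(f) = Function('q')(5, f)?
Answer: 580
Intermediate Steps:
Function('b')(f) = 5
Mul(Mul(Function('c')(-10, 7), Function('b')(0)), 58) = Mul(Mul(2, 5), 58) = Mul(10, 58) = 580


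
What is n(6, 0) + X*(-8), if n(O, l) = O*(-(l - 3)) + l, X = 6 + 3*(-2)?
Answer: 18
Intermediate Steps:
X = 0 (X = 6 - 6 = 0)
n(O, l) = l + O*(3 - l) (n(O, l) = O*(-(-3 + l)) + l = O*(3 - l) + l = l + O*(3 - l))
n(6, 0) + X*(-8) = (0 + 3*6 - 1*6*0) + 0*(-8) = (0 + 18 + 0) + 0 = 18 + 0 = 18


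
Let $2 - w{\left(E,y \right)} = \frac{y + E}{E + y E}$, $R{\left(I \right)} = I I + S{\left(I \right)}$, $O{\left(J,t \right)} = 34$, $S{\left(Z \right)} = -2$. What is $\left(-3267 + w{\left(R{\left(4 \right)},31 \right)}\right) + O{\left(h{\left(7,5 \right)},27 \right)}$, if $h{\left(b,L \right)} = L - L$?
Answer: $- \frac{1447533}{448} \approx -3231.1$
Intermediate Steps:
$h{\left(b,L \right)} = 0$
$R{\left(I \right)} = -2 + I^{2}$ ($R{\left(I \right)} = I I - 2 = I^{2} - 2 = -2 + I^{2}$)
$w{\left(E,y \right)} = 2 - \frac{E + y}{E + E y}$ ($w{\left(E,y \right)} = 2 - \frac{y + E}{E + y E} = 2 - \frac{E + y}{E + E y}$)
$\left(-3267 + w{\left(R{\left(4 \right)},31 \right)}\right) + O{\left(h{\left(7,5 \right)},27 \right)} = \left(-3267 + \frac{\left(-2 + 4^{2}\right) - 31 + 2 \left(-2 + 4^{2}\right) 31}{\left(-2 + 4^{2}\right) \left(1 + 31\right)}\right) + 34 = \left(-3267 + \frac{\left(-2 + 16\right) - 31 + 2 \left(-2 + 16\right) 31}{\left(-2 + 16\right) 32}\right) + 34 = \left(-3267 + \frac{1}{14} \cdot \frac{1}{32} \left(14 - 31 + 2 \cdot 14 \cdot 31\right)\right) + 34 = \left(-3267 + \frac{1}{14} \cdot \frac{1}{32} \left(14 - 31 + 868\right)\right) + 34 = \left(-3267 + \frac{1}{14} \cdot \frac{1}{32} \cdot 851\right) + 34 = \left(-3267 + \frac{851}{448}\right) + 34 = - \frac{1462765}{448} + 34 = - \frac{1447533}{448}$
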